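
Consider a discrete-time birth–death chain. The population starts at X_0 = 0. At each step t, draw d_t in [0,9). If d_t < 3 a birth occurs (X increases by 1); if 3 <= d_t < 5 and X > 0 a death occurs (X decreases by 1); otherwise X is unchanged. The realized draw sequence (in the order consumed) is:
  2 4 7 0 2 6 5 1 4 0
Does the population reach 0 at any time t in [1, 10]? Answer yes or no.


t=0: X=0, d=2 → birth, X_1=1
t=1: X=1, d=4 → death, X_2=0
t=2: X=0, d=7 → hold, X_3=0
t=3: X=0, d=0 → birth, X_4=1
t=4: X=1, d=2 → birth, X_5=2
t=5: X=2, d=6 → hold, X_6=2
t=6: X=2, d=5 → hold, X_7=2
t=7: X=2, d=1 → birth, X_8=3
t=8: X=3, d=4 → death, X_9=2
t=9: X=2, d=0 → birth, X_10=3

yes


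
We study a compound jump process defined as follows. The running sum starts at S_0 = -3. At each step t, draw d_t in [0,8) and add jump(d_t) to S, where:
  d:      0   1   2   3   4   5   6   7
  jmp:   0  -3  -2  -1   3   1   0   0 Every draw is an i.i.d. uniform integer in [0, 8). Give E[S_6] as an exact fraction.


-9/2

Outcome values over d=0..7: [0, -3, -2, -1, 3, 1, 0, 0]
Σy = -2, Σy² = 24, M = 8
μ = -2/8 = -1/4,  σ² = 24/8 − (-1/4)² = 47/16
E[S_6] = -3 + 6·(-1/4) = -9/2


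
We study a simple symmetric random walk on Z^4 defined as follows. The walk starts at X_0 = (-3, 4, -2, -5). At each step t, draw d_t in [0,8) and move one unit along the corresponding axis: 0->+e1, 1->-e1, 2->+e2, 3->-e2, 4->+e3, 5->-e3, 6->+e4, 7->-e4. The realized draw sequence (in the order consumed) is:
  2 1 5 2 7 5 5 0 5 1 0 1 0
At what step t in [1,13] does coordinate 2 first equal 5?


1

t=0: X=(-3, 4, -2, -5), d=2 → +e2, X_1=(-3, 5, -2, -5)
t=1: X=(-3, 5, -2, -5), d=1 → -e1, X_2=(-4, 5, -2, -5)
t=2: X=(-4, 5, -2, -5), d=5 → -e3, X_3=(-4, 5, -3, -5)
t=3: X=(-4, 5, -3, -5), d=2 → +e2, X_4=(-4, 6, -3, -5)
t=4: X=(-4, 6, -3, -5), d=7 → -e4, X_5=(-4, 6, -3, -6)
t=5: X=(-4, 6, -3, -6), d=5 → -e3, X_6=(-4, 6, -4, -6)
t=6: X=(-4, 6, -4, -6), d=5 → -e3, X_7=(-4, 6, -5, -6)
t=7: X=(-4, 6, -5, -6), d=0 → +e1, X_8=(-3, 6, -5, -6)
t=8: X=(-3, 6, -5, -6), d=5 → -e3, X_9=(-3, 6, -6, -6)
t=9: X=(-3, 6, -6, -6), d=1 → -e1, X_10=(-4, 6, -6, -6)
t=10: X=(-4, 6, -6, -6), d=0 → +e1, X_11=(-3, 6, -6, -6)
t=11: X=(-3, 6, -6, -6), d=1 → -e1, X_12=(-4, 6, -6, -6)
t=12: X=(-4, 6, -6, -6), d=0 → +e1, X_13=(-3, 6, -6, -6)


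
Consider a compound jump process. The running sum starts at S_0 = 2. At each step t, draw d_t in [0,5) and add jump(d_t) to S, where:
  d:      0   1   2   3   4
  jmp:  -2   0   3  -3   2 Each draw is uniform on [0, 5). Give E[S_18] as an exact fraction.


Outcome values over d=0..4: [-2, 0, 3, -3, 2]
Σy = 0, Σy² = 26, M = 5
μ = 0/5 = 0,  σ² = 26/5 − (0)² = 26/5
E[S_18] = 2 + 18·(0) = 2

2


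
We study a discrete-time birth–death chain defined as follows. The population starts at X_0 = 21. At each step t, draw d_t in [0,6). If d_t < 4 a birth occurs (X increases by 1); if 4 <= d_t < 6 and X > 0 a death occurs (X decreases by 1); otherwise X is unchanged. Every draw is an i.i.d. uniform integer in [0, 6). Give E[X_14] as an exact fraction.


X can drop by at most 1 per step and X_0 = 21 > T = 14, so X_t >= 21 − t >= 7 > 0 for every t <= 14: the floor at 0 (the 'and X > 0' condition) never binds. Hence X_14 = X_0 + Σ_{t<14} Y_t with i.i.d. increments Y_t = y(d_t) ∈ {+1, −1, 0}.
Outcome values over d=0..5: [1, 1, 1, 1, -1, -1]
Σy = 2, Σy² = 6, M = 6
μ = 2/6 = 1/3,  σ² = 6/6 − (1/3)² = 8/9
E[X_14] = 21 + 14·(1/3) = 77/3

77/3


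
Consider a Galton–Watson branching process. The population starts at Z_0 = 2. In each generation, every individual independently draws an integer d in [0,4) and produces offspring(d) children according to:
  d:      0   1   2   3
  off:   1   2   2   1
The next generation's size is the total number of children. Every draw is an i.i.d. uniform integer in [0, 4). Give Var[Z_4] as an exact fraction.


1755/128

Outcome values over d=0..3: [1, 2, 2, 1]
Σy = 6, Σy² = 10, M = 4
μ = 6/4 = 3/2,  σ² = 10/4 − (3/2)² = 1/4
V_0 = 0, E_0 = 2
V_1 = 1/4·E_0 + (3/2)²·V_0 = 1/2;  E_1 = 3
V_2 = 1/4·E_1 + (3/2)²·V_1 = 15/8;  E_2 = 9/2
V_3 = 1/4·E_2 + (3/2)²·V_2 = 171/32;  E_3 = 27/4
V_4 = 1/4·E_3 + (3/2)²·V_3 = 1755/128;  E_4 = 81/8


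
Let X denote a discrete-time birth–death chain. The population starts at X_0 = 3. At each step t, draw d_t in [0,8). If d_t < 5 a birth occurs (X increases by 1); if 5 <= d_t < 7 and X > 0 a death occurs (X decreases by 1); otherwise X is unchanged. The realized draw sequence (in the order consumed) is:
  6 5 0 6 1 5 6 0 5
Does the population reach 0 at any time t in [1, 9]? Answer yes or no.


yes

t=0: X=3, d=6 → death, X_1=2
t=1: X=2, d=5 → death, X_2=1
t=2: X=1, d=0 → birth, X_3=2
t=3: X=2, d=6 → death, X_4=1
t=4: X=1, d=1 → birth, X_5=2
t=5: X=2, d=5 → death, X_6=1
t=6: X=1, d=6 → death, X_7=0
t=7: X=0, d=0 → birth, X_8=1
t=8: X=1, d=5 → death, X_9=0


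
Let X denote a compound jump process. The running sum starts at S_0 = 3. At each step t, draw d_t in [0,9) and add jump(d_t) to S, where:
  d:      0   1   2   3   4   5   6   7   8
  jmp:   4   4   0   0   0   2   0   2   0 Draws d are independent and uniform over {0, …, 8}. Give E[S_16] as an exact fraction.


73/3

Outcome values over d=0..8: [4, 4, 0, 0, 0, 2, 0, 2, 0]
Σy = 12, Σy² = 40, M = 9
μ = 12/9 = 4/3,  σ² = 40/9 − (4/3)² = 8/3
E[S_16] = 3 + 16·(4/3) = 73/3


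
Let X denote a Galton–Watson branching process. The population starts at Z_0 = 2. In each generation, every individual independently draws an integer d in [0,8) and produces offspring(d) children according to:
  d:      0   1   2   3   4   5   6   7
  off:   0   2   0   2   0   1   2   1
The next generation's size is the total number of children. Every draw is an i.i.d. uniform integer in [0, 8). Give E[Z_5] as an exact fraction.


Outcome values over d=0..7: [0, 2, 0, 2, 0, 1, 2, 1]
Σy = 8, Σy² = 14, M = 8
μ = 8/8 = 1,  σ² = 14/8 − (1)² = 3/4
E[Z_0] = 2
E[Z_1] = 1·E[Z_0] = 2
E[Z_2] = 1·E[Z_1] = 2
E[Z_3] = 1·E[Z_2] = 2
E[Z_4] = 1·E[Z_3] = 2
E[Z_5] = 1·E[Z_4] = 2

2


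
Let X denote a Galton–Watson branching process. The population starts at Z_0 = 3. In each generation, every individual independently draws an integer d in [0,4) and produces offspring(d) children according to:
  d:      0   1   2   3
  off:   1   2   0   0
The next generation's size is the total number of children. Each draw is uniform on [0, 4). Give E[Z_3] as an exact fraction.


Outcome values over d=0..3: [1, 2, 0, 0]
Σy = 3, Σy² = 5, M = 4
μ = 3/4 = 3/4,  σ² = 5/4 − (3/4)² = 11/16
E[Z_0] = 3
E[Z_1] = 3/4·E[Z_0] = 9/4
E[Z_2] = 3/4·E[Z_1] = 27/16
E[Z_3] = 3/4·E[Z_2] = 81/64

81/64


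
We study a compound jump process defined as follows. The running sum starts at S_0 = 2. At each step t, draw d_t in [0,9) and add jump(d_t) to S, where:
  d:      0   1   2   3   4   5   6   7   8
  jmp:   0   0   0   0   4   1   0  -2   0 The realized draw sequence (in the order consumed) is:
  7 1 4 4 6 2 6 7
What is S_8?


6

t=0: S=2, d=7, jump=-2, S_1=0
t=1: S=0, d=1, jump=0, S_2=0
t=2: S=0, d=4, jump=4, S_3=4
t=3: S=4, d=4, jump=4, S_4=8
t=4: S=8, d=6, jump=0, S_5=8
t=5: S=8, d=2, jump=0, S_6=8
t=6: S=8, d=6, jump=0, S_7=8
t=7: S=8, d=7, jump=-2, S_8=6


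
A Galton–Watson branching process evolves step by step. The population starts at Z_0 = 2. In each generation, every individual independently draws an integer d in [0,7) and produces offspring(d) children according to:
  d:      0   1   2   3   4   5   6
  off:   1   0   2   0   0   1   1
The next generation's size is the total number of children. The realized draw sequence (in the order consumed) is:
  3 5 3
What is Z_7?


gen 0: Z_0=2, draws=[3, 5], offspring=[0, 1], Z_1=1
gen 1: Z_1=1, draws=[3], offspring=[0], Z_2=0
gen 2: Z_2=0, draws=[], offspring=[], Z_3=0
gen 3: Z_3=0, draws=[], offspring=[], Z_4=0
gen 4: Z_4=0, draws=[], offspring=[], Z_5=0
gen 5: Z_5=0, draws=[], offspring=[], Z_6=0
gen 6: Z_6=0, draws=[], offspring=[], Z_7=0

0


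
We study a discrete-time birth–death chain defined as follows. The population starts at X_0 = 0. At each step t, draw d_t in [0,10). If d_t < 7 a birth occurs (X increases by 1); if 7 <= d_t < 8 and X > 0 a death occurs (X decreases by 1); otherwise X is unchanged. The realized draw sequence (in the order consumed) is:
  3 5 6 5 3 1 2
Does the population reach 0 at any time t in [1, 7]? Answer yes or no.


t=0: X=0, d=3 → birth, X_1=1
t=1: X=1, d=5 → birth, X_2=2
t=2: X=2, d=6 → birth, X_3=3
t=3: X=3, d=5 → birth, X_4=4
t=4: X=4, d=3 → birth, X_5=5
t=5: X=5, d=1 → birth, X_6=6
t=6: X=6, d=2 → birth, X_7=7

no


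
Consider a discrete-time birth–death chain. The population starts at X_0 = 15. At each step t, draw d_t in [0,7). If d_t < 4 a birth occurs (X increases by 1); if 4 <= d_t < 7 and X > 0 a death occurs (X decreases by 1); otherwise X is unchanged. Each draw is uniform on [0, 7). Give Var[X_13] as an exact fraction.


624/49

X can drop by at most 1 per step and X_0 = 15 > T = 13, so X_t >= 15 − t >= 2 > 0 for every t <= 13: the floor at 0 (the 'and X > 0' condition) never binds. Hence X_13 = X_0 + Σ_{t<13} Y_t with i.i.d. increments Y_t = y(d_t) ∈ {+1, −1, 0}.
Outcome values over d=0..6: [1, 1, 1, 1, -1, -1, -1]
Σy = 1, Σy² = 7, M = 7
μ = 1/7 = 1/7,  σ² = 7/7 − (1/7)² = 48/49
Independent increments: Var[X_13] = 13·σ² = 13·(48/49) = 624/49


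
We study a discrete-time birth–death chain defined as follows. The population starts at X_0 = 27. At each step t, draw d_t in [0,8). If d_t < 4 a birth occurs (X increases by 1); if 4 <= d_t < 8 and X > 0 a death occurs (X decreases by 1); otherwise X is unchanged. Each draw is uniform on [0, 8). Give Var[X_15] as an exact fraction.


15

X can drop by at most 1 per step and X_0 = 27 > T = 15, so X_t >= 27 − t >= 12 > 0 for every t <= 15: the floor at 0 (the 'and X > 0' condition) never binds. Hence X_15 = X_0 + Σ_{t<15} Y_t with i.i.d. increments Y_t = y(d_t) ∈ {+1, −1, 0}.
Outcome values over d=0..7: [1, 1, 1, 1, -1, -1, -1, -1]
Σy = 0, Σy² = 8, M = 8
μ = 0/8 = 0,  σ² = 8/8 − (0)² = 1
Independent increments: Var[X_15] = 15·σ² = 15·(1) = 15


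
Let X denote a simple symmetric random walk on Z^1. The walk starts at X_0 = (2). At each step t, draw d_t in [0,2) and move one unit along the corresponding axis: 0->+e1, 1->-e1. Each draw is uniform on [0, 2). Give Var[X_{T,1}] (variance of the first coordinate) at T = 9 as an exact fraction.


Outcome values over d=0..1: [1, -1]
Σy = 0, Σy² = 2, M = 2
μ = 0/2 = 0,  σ² = 2/2 − (0)² = 1
Independent increments: Var[X_9] = 9·σ² = 9·(1) = 9

9


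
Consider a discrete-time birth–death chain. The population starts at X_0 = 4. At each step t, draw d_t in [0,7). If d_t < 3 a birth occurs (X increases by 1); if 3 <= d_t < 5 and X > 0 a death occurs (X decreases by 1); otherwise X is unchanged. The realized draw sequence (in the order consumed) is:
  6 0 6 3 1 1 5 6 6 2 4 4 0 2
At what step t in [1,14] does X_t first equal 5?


t=0: X=4, d=6 → hold, X_1=4
t=1: X=4, d=0 → birth, X_2=5
t=2: X=5, d=6 → hold, X_3=5
t=3: X=5, d=3 → death, X_4=4
t=4: X=4, d=1 → birth, X_5=5
t=5: X=5, d=1 → birth, X_6=6
t=6: X=6, d=5 → hold, X_7=6
t=7: X=6, d=6 → hold, X_8=6
t=8: X=6, d=6 → hold, X_9=6
t=9: X=6, d=2 → birth, X_10=7
t=10: X=7, d=4 → death, X_11=6
t=11: X=6, d=4 → death, X_12=5
t=12: X=5, d=0 → birth, X_13=6
t=13: X=6, d=2 → birth, X_14=7

2


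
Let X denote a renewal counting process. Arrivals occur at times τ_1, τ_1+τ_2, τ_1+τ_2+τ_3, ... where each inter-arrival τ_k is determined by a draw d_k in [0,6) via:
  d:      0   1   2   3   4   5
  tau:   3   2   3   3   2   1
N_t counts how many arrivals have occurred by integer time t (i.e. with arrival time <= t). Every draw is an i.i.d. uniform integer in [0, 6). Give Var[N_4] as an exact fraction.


529727/1679616

Inter-arrival values over d=0..5: [3, 2, 3, 3, 2, 1]
Each d has probability 1/6, so the pmf of τ is: f(1) = 1/6, f(2) = 1/3, f(3) = 1/2
Let p_n(j) = P(N_n = j), with p_0 = [1]. Condition on τ_1: p_n(0) = P(τ > n), and for j >= 1, p_n(j) = Σ_{k<=n} f(k)·p_{n−k}(j−1)
p_1 = [5/6, 1/6]  (j = 0..1)
p_2 = [1/2, 17/36, 1/36]  (j = 0..2)
p_3 = [0, 31/36, 29/216, 1/216]  (j = 0..3)
p_4 = [0, 7/12, 83/216, 41/1296, 1/1296]  (j = 0..4)
E[N_4] = Σ j·p_4(j) = 1879/1296;  E[N_4²] = Σ j²·p_4(j) = 3133/1296
Var[N_4] = 3133/1296 − (1879/1296)² = 529727/1679616


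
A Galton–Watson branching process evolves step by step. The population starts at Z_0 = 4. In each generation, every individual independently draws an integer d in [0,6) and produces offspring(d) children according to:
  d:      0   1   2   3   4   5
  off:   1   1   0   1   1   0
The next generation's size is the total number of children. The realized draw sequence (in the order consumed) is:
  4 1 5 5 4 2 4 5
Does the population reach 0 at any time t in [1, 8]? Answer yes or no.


yes

gen 0: Z_0=4, draws=[4, 1, 5, 5], offspring=[1, 1, 0, 0], Z_1=2
gen 1: Z_1=2, draws=[4, 2], offspring=[1, 0], Z_2=1
gen 2: Z_2=1, draws=[4], offspring=[1], Z_3=1
gen 3: Z_3=1, draws=[5], offspring=[0], Z_4=0
gen 4: Z_4=0, draws=[], offspring=[], Z_5=0
gen 5: Z_5=0, draws=[], offspring=[], Z_6=0
gen 6: Z_6=0, draws=[], offspring=[], Z_7=0
gen 7: Z_7=0, draws=[], offspring=[], Z_8=0


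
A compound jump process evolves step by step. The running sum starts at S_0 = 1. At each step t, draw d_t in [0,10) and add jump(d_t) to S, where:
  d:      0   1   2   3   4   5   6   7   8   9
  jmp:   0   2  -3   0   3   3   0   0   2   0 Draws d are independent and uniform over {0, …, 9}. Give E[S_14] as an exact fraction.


Outcome values over d=0..9: [0, 2, -3, 0, 3, 3, 0, 0, 2, 0]
Σy = 7, Σy² = 35, M = 10
μ = 7/10 = 7/10,  σ² = 35/10 − (7/10)² = 301/100
E[S_14] = 1 + 14·(7/10) = 54/5

54/5


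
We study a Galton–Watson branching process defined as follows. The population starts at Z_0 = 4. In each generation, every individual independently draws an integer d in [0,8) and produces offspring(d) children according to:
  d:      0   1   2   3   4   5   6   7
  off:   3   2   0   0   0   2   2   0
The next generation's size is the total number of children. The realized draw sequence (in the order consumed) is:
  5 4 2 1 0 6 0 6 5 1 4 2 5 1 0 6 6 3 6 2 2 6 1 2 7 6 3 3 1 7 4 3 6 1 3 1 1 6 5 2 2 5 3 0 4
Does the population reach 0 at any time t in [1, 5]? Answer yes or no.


no

gen 0: Z_0=4, draws=[5, 4, 2, 1], offspring=[2, 0, 0, 2], Z_1=4
gen 1: Z_1=4, draws=[0, 6, 0, 6], offspring=[3, 2, 3, 2], Z_2=10
gen 2: Z_2=10, draws=[5, 1, 4, 2, 5, 1, 0, 6, 6, 3], offspring=[2, 2, 0, 0, 2, 2, 3, 2, 2, 0], Z_3=15
gen 3: Z_3=15, draws=[6, 2, 2, 6, 1, 2, 7, 6, 3, 3, 1, 7, 4, 3, 6], offspring=[2, 0, 0, 2, 2, 0, 0, 2, 0, 0, 2, 0, 0, 0, 2], Z_4=12
gen 4: Z_4=12, draws=[1, 3, 1, 1, 6, 5, 2, 2, 5, 3, 0, 4], offspring=[2, 0, 2, 2, 2, 2, 0, 0, 2, 0, 3, 0], Z_5=15


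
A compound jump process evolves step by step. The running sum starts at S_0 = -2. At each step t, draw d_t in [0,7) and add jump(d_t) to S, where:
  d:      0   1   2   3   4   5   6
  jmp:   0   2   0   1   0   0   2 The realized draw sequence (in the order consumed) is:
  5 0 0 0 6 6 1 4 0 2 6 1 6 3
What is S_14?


t=0: S=-2, d=5, jump=0, S_1=-2
t=1: S=-2, d=0, jump=0, S_2=-2
t=2: S=-2, d=0, jump=0, S_3=-2
t=3: S=-2, d=0, jump=0, S_4=-2
t=4: S=-2, d=6, jump=2, S_5=0
t=5: S=0, d=6, jump=2, S_6=2
t=6: S=2, d=1, jump=2, S_7=4
t=7: S=4, d=4, jump=0, S_8=4
t=8: S=4, d=0, jump=0, S_9=4
t=9: S=4, d=2, jump=0, S_10=4
t=10: S=4, d=6, jump=2, S_11=6
t=11: S=6, d=1, jump=2, S_12=8
t=12: S=8, d=6, jump=2, S_13=10
t=13: S=10, d=3, jump=1, S_14=11

11


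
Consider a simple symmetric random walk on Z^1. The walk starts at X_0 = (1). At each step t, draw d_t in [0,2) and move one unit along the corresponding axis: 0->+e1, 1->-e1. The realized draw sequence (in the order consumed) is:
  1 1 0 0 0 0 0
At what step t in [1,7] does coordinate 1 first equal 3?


6

t=0: X=(1), d=1 → -e1, X_1=(0)
t=1: X=(0), d=1 → -e1, X_2=(-1)
t=2: X=(-1), d=0 → +e1, X_3=(0)
t=3: X=(0), d=0 → +e1, X_4=(1)
t=4: X=(1), d=0 → +e1, X_5=(2)
t=5: X=(2), d=0 → +e1, X_6=(3)
t=6: X=(3), d=0 → +e1, X_7=(4)


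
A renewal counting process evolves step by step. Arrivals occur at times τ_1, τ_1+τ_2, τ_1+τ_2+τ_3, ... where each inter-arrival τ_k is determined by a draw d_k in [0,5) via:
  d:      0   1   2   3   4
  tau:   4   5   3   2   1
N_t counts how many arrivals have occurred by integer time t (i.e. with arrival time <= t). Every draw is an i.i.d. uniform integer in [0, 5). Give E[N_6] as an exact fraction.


27906/15625

Inter-arrival values over d=0..4: [4, 5, 3, 2, 1]
Each d has probability 1/5, so the pmf of τ is: f(1) = 1/5, f(2) = 1/5, f(3) = 1/5, f(4) = 1/5, f(5) = 1/5
Renewal equation for m(n) = E[N_n]: condition on τ_1 = k (if k <= n, one arrival plus a fresh copy on the remaining n−k steps): m(n) = F(n) + Σ_{k<=n} f(k)·m(n−k), where F(n) = P(τ <= n) and m(0) = 0
m(1) = F(1) = 1/5
m(2) = F(2) + f(1)·m(1) = 2/5 + 1/5·1/5 = 11/25
m(3) = F(3) + f(1)·m(2) + f(2)·m(1) = 3/5 + 1/5·11/25 + 1/5·1/5 = 91/125
m(4) = F(4) + f(1)·m(3) + f(2)·m(2) + f(3)·m(1) = 4/5 + 1/5·91/125 + 1/5·11/25 + 1/5·1/5 = 671/625
m(5) = F(5) + f(1)·m(4) + f(2)·m(3) + f(3)·m(2) + f(4)·m(1) = 1 + 1/5·671/625 + 1/5·91/125 + 1/5·11/25 + 1/5·1/5 = 4651/3125
m(6) = F(6) + f(1)·m(5) + f(2)·m(4) + f(3)·m(3) + f(4)·m(2) + f(5)·m(1) = 1 + 1/5·4651/3125 + 1/5·671/625 + 1/5·91/125 + 1/5·11/25 + 1/5·1/5 = 27906/15625
E[N_6] = m(6) = 27906/15625


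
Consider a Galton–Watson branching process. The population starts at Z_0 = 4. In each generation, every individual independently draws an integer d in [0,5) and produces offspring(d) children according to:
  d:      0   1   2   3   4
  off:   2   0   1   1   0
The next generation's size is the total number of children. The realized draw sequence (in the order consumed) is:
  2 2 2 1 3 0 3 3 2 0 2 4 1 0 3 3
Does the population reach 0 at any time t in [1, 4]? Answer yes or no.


gen 0: Z_0=4, draws=[2, 2, 2, 1], offspring=[1, 1, 1, 0], Z_1=3
gen 1: Z_1=3, draws=[3, 0, 3], offspring=[1, 2, 1], Z_2=4
gen 2: Z_2=4, draws=[3, 2, 0, 2], offspring=[1, 1, 2, 1], Z_3=5
gen 3: Z_3=5, draws=[4, 1, 0, 3, 3], offspring=[0, 0, 2, 1, 1], Z_4=4

no


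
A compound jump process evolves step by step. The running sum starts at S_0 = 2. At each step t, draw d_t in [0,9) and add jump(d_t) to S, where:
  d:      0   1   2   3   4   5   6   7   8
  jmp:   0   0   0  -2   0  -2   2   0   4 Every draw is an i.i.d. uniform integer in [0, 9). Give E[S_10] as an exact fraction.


Outcome values over d=0..8: [0, 0, 0, -2, 0, -2, 2, 0, 4]
Σy = 2, Σy² = 28, M = 9
μ = 2/9 = 2/9,  σ² = 28/9 − (2/9)² = 248/81
E[S_10] = 2 + 10·(2/9) = 38/9

38/9


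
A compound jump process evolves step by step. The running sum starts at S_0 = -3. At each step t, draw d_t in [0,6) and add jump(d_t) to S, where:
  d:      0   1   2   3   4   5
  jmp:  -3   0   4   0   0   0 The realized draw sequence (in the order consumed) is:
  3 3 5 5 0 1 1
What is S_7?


t=0: S=-3, d=3, jump=0, S_1=-3
t=1: S=-3, d=3, jump=0, S_2=-3
t=2: S=-3, d=5, jump=0, S_3=-3
t=3: S=-3, d=5, jump=0, S_4=-3
t=4: S=-3, d=0, jump=-3, S_5=-6
t=5: S=-6, d=1, jump=0, S_6=-6
t=6: S=-6, d=1, jump=0, S_7=-6

-6


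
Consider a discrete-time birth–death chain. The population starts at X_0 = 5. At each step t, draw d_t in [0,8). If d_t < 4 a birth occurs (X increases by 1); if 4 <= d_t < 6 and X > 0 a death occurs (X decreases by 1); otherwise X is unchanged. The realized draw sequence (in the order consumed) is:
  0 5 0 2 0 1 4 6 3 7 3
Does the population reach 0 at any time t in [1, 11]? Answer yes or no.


no

t=0: X=5, d=0 → birth, X_1=6
t=1: X=6, d=5 → death, X_2=5
t=2: X=5, d=0 → birth, X_3=6
t=3: X=6, d=2 → birth, X_4=7
t=4: X=7, d=0 → birth, X_5=8
t=5: X=8, d=1 → birth, X_6=9
t=6: X=9, d=4 → death, X_7=8
t=7: X=8, d=6 → hold, X_8=8
t=8: X=8, d=3 → birth, X_9=9
t=9: X=9, d=7 → hold, X_10=9
t=10: X=9, d=3 → birth, X_11=10


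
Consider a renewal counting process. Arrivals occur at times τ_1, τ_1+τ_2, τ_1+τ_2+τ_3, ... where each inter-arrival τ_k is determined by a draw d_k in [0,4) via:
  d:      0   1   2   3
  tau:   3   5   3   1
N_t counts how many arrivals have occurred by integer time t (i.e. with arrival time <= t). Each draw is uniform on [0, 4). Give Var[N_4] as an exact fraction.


40775/65536

Inter-arrival values over d=0..3: [3, 5, 3, 1]
Each d has probability 1/4, so the pmf of τ is: f(1) = 1/4, f(3) = 1/2, f(5) = 1/4
Let p_n(j) = P(N_n = j), with p_0 = [1]. Condition on τ_1: p_n(0) = P(τ > n), and for j >= 1, p_n(j) = Σ_{k<=n} f(k)·p_{n−k}(j−1)
p_1 = [3/4, 1/4]  (j = 0..1)
p_2 = [3/4, 3/16, 1/16]  (j = 0..2)
p_3 = [1/4, 11/16, 3/64, 1/64]  (j = 0..3)
p_4 = [1/4, 7/16, 19/64, 3/256, 1/256]  (j = 0..4)
E[N_4] = Σ j·p_4(j) = 277/256;  E[N_4²] = Σ j²·p_4(j) = 459/256
Var[N_4] = 459/256 − (277/256)² = 40775/65536


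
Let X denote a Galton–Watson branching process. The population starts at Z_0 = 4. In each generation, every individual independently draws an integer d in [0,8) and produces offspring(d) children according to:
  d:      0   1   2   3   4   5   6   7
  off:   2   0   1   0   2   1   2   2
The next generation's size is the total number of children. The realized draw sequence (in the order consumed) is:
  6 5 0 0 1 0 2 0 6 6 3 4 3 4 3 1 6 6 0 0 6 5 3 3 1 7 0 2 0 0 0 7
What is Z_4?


gen 0: Z_0=4, draws=[6, 5, 0, 0], offspring=[2, 1, 2, 2], Z_1=7
gen 1: Z_1=7, draws=[1, 0, 2, 0, 6, 6, 3], offspring=[0, 2, 1, 2, 2, 2, 0], Z_2=9
gen 2: Z_2=9, draws=[4, 3, 4, 3, 1, 6, 6, 0, 0], offspring=[2, 0, 2, 0, 0, 2, 2, 2, 2], Z_3=12
gen 3: Z_3=12, draws=[6, 5, 3, 3, 1, 7, 0, 2, 0, 0, 0, 7], offspring=[2, 1, 0, 0, 0, 2, 2, 1, 2, 2, 2, 2], Z_4=16

16


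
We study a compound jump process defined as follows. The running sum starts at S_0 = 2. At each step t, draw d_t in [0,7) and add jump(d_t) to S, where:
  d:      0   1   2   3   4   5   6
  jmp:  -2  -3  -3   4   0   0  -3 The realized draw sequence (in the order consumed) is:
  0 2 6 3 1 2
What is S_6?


t=0: S=2, d=0, jump=-2, S_1=0
t=1: S=0, d=2, jump=-3, S_2=-3
t=2: S=-3, d=6, jump=-3, S_3=-6
t=3: S=-6, d=3, jump=4, S_4=-2
t=4: S=-2, d=1, jump=-3, S_5=-5
t=5: S=-5, d=2, jump=-3, S_6=-8

-8


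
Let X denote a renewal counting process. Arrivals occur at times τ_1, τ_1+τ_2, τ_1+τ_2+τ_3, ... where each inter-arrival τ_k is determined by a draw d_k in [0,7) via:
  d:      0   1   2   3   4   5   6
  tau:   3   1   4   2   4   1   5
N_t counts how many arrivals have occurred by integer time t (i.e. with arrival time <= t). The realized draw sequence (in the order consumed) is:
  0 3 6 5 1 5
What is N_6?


draw d_1=0: τ_1=3, arrival time A_1=3
draw d_2=3: τ_2=2, arrival time A_2=5
draw d_3=6: τ_3=5, arrival time A_3=10
draw d_4=5: τ_4=1, arrival time A_4=11
draw d_5=1: τ_5=1, arrival time A_5=12
draw d_6=5: τ_6=1, arrival time A_6=13
N_t over t=0..6: 0:0 1:0 2:0 3:1 4:1 5:2 6:2

2


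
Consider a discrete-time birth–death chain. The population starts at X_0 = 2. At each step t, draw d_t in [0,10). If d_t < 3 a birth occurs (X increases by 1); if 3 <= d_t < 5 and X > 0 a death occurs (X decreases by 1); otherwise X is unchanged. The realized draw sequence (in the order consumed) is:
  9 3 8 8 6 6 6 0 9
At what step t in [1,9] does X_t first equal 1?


2

t=0: X=2, d=9 → hold, X_1=2
t=1: X=2, d=3 → death, X_2=1
t=2: X=1, d=8 → hold, X_3=1
t=3: X=1, d=8 → hold, X_4=1
t=4: X=1, d=6 → hold, X_5=1
t=5: X=1, d=6 → hold, X_6=1
t=6: X=1, d=6 → hold, X_7=1
t=7: X=1, d=0 → birth, X_8=2
t=8: X=2, d=9 → hold, X_9=2


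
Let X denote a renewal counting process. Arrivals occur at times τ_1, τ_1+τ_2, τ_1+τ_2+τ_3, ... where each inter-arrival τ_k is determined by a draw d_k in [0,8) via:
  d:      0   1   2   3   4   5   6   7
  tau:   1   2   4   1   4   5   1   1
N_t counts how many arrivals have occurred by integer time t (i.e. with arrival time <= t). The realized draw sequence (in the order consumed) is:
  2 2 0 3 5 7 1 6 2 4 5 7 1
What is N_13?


4

draw d_1=2: τ_1=4, arrival time A_1=4
draw d_2=2: τ_2=4, arrival time A_2=8
draw d_3=0: τ_3=1, arrival time A_3=9
draw d_4=3: τ_4=1, arrival time A_4=10
draw d_5=5: τ_5=5, arrival time A_5=15
draw d_6=7: τ_6=1, arrival time A_6=16
draw d_7=1: τ_7=2, arrival time A_7=18
draw d_8=6: τ_8=1, arrival time A_8=19
draw d_9=2: τ_9=4, arrival time A_9=23
draw d_10=4: τ_10=4, arrival time A_10=27
draw d_11=5: τ_11=5, arrival time A_11=32
draw d_12=7: τ_12=1, arrival time A_12=33
draw d_13=1: τ_13=2, arrival time A_13=35
N_t over t=0..13: 0:0 1:0 2:0 3:0 4:1 5:1 6:1 7:1 8:2 9:3 10:4 11:4 12:4 13:4


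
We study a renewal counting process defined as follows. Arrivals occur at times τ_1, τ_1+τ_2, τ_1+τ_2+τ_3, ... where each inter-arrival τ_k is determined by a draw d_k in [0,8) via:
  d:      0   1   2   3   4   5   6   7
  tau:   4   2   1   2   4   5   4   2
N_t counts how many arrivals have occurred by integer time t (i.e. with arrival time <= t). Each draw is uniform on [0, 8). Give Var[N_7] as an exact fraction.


Inter-arrival values over d=0..7: [4, 2, 1, 2, 4, 5, 4, 2]
Each d has probability 1/8, so the pmf of τ is: f(1) = 1/8, f(2) = 3/8, f(4) = 3/8, f(5) = 1/8
Let p_n(j) = P(N_n = j), with p_0 = [1]. Condition on τ_1: p_n(0) = P(τ > n), and for j >= 1, p_n(j) = Σ_{k<=n} f(k)·p_{n−k}(j−1)
p_1 = [7/8, 1/8]  (j = 0..1)
p_2 = [1/2, 31/64, 1/64]  (j = 0..2)
p_3 = [1/2, 25/64, 55/512, 1/512]  (j = 0..3)
p_4 = [1/8, 5/8, 59/256, 79/4096, 1/4096]  (j = 0..4)
p_5 = [0, 21/32, 139/512, 283/4096, 103/32768, 1/32768]  (j = 0..5)
p_6 = [0, 11/32, 263/512, 517/4096, 65/4096, 127/262144, 1/262144]  (j = 0..6)
p_7 = [0, 1/4, 127/256, 853/4096, 695/16384, 829/262144, 151/2097152, 1/2097152]  (j = 0..7)
E[N_7] = Σ j·p_7(j) = 4305177/2097152;  E[N_7²] = Σ j²·p_7(j) = 10211093/2097152
Var[N_7] = 10211093/2097152 − (4305177/2097152)² = 2879665105807/4398046511104

2879665105807/4398046511104


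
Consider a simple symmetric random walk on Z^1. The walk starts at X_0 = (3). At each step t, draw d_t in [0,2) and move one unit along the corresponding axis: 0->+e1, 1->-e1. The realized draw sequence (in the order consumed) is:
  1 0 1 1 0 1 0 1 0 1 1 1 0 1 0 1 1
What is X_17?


t=0: X=(3), d=1 → -e1, X_1=(2)
t=1: X=(2), d=0 → +e1, X_2=(3)
t=2: X=(3), d=1 → -e1, X_3=(2)
t=3: X=(2), d=1 → -e1, X_4=(1)
t=4: X=(1), d=0 → +e1, X_5=(2)
t=5: X=(2), d=1 → -e1, X_6=(1)
t=6: X=(1), d=0 → +e1, X_7=(2)
t=7: X=(2), d=1 → -e1, X_8=(1)
t=8: X=(1), d=0 → +e1, X_9=(2)
t=9: X=(2), d=1 → -e1, X_10=(1)
t=10: X=(1), d=1 → -e1, X_11=(0)
t=11: X=(0), d=1 → -e1, X_12=(-1)
t=12: X=(-1), d=0 → +e1, X_13=(0)
t=13: X=(0), d=1 → -e1, X_14=(-1)
t=14: X=(-1), d=0 → +e1, X_15=(0)
t=15: X=(0), d=1 → -e1, X_16=(-1)
t=16: X=(-1), d=1 → -e1, X_17=(-2)

(-2)


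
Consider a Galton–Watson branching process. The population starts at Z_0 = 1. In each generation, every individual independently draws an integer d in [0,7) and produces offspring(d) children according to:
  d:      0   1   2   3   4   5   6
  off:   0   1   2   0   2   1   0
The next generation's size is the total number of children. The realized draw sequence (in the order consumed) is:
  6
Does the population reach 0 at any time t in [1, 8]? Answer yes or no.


yes

gen 0: Z_0=1, draws=[6], offspring=[0], Z_1=0
gen 1: Z_1=0, draws=[], offspring=[], Z_2=0
gen 2: Z_2=0, draws=[], offspring=[], Z_3=0
gen 3: Z_3=0, draws=[], offspring=[], Z_4=0
gen 4: Z_4=0, draws=[], offspring=[], Z_5=0
gen 5: Z_5=0, draws=[], offspring=[], Z_6=0
gen 6: Z_6=0, draws=[], offspring=[], Z_7=0
gen 7: Z_7=0, draws=[], offspring=[], Z_8=0


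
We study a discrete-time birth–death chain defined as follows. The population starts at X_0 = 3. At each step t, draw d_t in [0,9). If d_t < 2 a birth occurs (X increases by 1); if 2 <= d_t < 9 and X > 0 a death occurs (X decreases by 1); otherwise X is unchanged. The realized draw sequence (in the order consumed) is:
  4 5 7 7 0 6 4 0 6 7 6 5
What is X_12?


t=0: X=3, d=4 → death, X_1=2
t=1: X=2, d=5 → death, X_2=1
t=2: X=1, d=7 → death, X_3=0
t=3: X=0, d=7 → hold, X_4=0
t=4: X=0, d=0 → birth, X_5=1
t=5: X=1, d=6 → death, X_6=0
t=6: X=0, d=4 → hold, X_7=0
t=7: X=0, d=0 → birth, X_8=1
t=8: X=1, d=6 → death, X_9=0
t=9: X=0, d=7 → hold, X_10=0
t=10: X=0, d=6 → hold, X_11=0
t=11: X=0, d=5 → hold, X_12=0

0


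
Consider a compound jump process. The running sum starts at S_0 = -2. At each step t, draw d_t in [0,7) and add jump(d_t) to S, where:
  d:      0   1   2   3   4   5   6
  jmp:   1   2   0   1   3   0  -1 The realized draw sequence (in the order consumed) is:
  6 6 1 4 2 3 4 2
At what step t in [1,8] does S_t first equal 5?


t=0: S=-2, d=6, jump=-1, S_1=-3
t=1: S=-3, d=6, jump=-1, S_2=-4
t=2: S=-4, d=1, jump=2, S_3=-2
t=3: S=-2, d=4, jump=3, S_4=1
t=4: S=1, d=2, jump=0, S_5=1
t=5: S=1, d=3, jump=1, S_6=2
t=6: S=2, d=4, jump=3, S_7=5
t=7: S=5, d=2, jump=0, S_8=5

7


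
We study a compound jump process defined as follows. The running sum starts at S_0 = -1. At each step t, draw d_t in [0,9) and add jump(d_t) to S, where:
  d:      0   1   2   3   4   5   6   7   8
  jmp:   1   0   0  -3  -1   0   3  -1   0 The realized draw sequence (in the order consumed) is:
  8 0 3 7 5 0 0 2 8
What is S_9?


t=0: S=-1, d=8, jump=0, S_1=-1
t=1: S=-1, d=0, jump=1, S_2=0
t=2: S=0, d=3, jump=-3, S_3=-3
t=3: S=-3, d=7, jump=-1, S_4=-4
t=4: S=-4, d=5, jump=0, S_5=-4
t=5: S=-4, d=0, jump=1, S_6=-3
t=6: S=-3, d=0, jump=1, S_7=-2
t=7: S=-2, d=2, jump=0, S_8=-2
t=8: S=-2, d=8, jump=0, S_9=-2

-2


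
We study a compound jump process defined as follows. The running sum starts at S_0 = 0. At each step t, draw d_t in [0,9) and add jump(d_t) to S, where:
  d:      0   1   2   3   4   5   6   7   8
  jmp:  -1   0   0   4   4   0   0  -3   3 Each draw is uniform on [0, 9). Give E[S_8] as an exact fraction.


Outcome values over d=0..8: [-1, 0, 0, 4, 4, 0, 0, -3, 3]
Σy = 7, Σy² = 51, M = 9
μ = 7/9 = 7/9,  σ² = 51/9 − (7/9)² = 410/81
E[S_8] = 0 + 8·(7/9) = 56/9

56/9


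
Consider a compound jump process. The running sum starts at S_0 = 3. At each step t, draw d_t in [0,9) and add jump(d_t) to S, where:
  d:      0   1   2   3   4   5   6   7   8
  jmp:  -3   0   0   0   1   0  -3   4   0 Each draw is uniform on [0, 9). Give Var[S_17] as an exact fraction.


Outcome values over d=0..8: [-3, 0, 0, 0, 1, 0, -3, 4, 0]
Σy = -1, Σy² = 35, M = 9
μ = -1/9 = -1/9,  σ² = 35/9 − (-1/9)² = 314/81
Independent increments: Var[S_17] = 17·σ² = 17·(314/81) = 5338/81

5338/81


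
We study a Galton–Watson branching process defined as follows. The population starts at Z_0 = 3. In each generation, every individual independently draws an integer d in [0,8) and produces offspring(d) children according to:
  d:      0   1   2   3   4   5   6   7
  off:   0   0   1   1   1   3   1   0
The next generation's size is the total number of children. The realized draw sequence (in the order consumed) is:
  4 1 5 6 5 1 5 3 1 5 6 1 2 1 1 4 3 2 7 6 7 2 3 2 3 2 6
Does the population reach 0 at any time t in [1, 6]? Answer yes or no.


no

gen 0: Z_0=3, draws=[4, 1, 5], offspring=[1, 0, 3], Z_1=4
gen 1: Z_1=4, draws=[6, 5, 1, 5], offspring=[1, 3, 0, 3], Z_2=7
gen 2: Z_2=7, draws=[3, 1, 5, 6, 1, 2, 1], offspring=[1, 0, 3, 1, 0, 1, 0], Z_3=6
gen 3: Z_3=6, draws=[1, 4, 3, 2, 7, 6], offspring=[0, 1, 1, 1, 0, 1], Z_4=4
gen 4: Z_4=4, draws=[7, 2, 3, 2], offspring=[0, 1, 1, 1], Z_5=3
gen 5: Z_5=3, draws=[3, 2, 6], offspring=[1, 1, 1], Z_6=3


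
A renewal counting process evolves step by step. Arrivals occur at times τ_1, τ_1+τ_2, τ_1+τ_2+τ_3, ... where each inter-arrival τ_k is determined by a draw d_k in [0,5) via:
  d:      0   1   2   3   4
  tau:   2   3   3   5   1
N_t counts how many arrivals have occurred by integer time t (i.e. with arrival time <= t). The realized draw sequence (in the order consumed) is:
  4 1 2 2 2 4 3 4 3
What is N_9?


3

draw d_1=4: τ_1=1, arrival time A_1=1
draw d_2=1: τ_2=3, arrival time A_2=4
draw d_3=2: τ_3=3, arrival time A_3=7
draw d_4=2: τ_4=3, arrival time A_4=10
draw d_5=2: τ_5=3, arrival time A_5=13
draw d_6=4: τ_6=1, arrival time A_6=14
draw d_7=3: τ_7=5, arrival time A_7=19
draw d_8=4: τ_8=1, arrival time A_8=20
draw d_9=3: τ_9=5, arrival time A_9=25
N_t over t=0..9: 0:0 1:1 2:1 3:1 4:2 5:2 6:2 7:3 8:3 9:3


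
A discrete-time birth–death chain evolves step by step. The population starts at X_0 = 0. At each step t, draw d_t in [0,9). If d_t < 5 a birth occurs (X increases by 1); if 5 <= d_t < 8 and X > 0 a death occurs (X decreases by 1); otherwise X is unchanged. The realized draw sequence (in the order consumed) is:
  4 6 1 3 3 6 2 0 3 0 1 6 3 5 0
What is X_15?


t=0: X=0, d=4 → birth, X_1=1
t=1: X=1, d=6 → death, X_2=0
t=2: X=0, d=1 → birth, X_3=1
t=3: X=1, d=3 → birth, X_4=2
t=4: X=2, d=3 → birth, X_5=3
t=5: X=3, d=6 → death, X_6=2
t=6: X=2, d=2 → birth, X_7=3
t=7: X=3, d=0 → birth, X_8=4
t=8: X=4, d=3 → birth, X_9=5
t=9: X=5, d=0 → birth, X_10=6
t=10: X=6, d=1 → birth, X_11=7
t=11: X=7, d=6 → death, X_12=6
t=12: X=6, d=3 → birth, X_13=7
t=13: X=7, d=5 → death, X_14=6
t=14: X=6, d=0 → birth, X_15=7

7


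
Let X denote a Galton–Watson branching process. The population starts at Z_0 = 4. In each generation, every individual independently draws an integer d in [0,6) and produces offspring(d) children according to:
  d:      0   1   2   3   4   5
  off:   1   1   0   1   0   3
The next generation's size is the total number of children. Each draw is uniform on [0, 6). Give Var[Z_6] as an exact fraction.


Outcome values over d=0..5: [1, 1, 0, 1, 0, 3]
Σy = 6, Σy² = 12, M = 6
μ = 6/6 = 1,  σ² = 12/6 − (1)² = 1
V_0 = 0, E_0 = 4
V_1 = 1·E_0 + (1)²·V_0 = 4;  E_1 = 4
V_2 = 1·E_1 + (1)²·V_1 = 8;  E_2 = 4
V_3 = 1·E_2 + (1)²·V_2 = 12;  E_3 = 4
V_4 = 1·E_3 + (1)²·V_3 = 16;  E_4 = 4
V_5 = 1·E_4 + (1)²·V_4 = 20;  E_5 = 4
V_6 = 1·E_5 + (1)²·V_5 = 24;  E_6 = 4

24


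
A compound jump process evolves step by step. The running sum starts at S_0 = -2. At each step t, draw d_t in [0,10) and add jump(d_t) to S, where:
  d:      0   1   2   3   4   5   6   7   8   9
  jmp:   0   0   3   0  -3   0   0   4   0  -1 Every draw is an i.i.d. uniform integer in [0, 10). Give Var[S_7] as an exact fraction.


2387/100

Outcome values over d=0..9: [0, 0, 3, 0, -3, 0, 0, 4, 0, -1]
Σy = 3, Σy² = 35, M = 10
μ = 3/10 = 3/10,  σ² = 35/10 − (3/10)² = 341/100
Independent increments: Var[S_7] = 7·σ² = 7·(341/100) = 2387/100


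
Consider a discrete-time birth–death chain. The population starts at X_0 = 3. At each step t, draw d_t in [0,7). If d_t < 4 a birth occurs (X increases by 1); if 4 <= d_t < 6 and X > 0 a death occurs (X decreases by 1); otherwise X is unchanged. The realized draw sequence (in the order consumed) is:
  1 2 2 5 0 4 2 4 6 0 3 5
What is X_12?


t=0: X=3, d=1 → birth, X_1=4
t=1: X=4, d=2 → birth, X_2=5
t=2: X=5, d=2 → birth, X_3=6
t=3: X=6, d=5 → death, X_4=5
t=4: X=5, d=0 → birth, X_5=6
t=5: X=6, d=4 → death, X_6=5
t=6: X=5, d=2 → birth, X_7=6
t=7: X=6, d=4 → death, X_8=5
t=8: X=5, d=6 → hold, X_9=5
t=9: X=5, d=0 → birth, X_10=6
t=10: X=6, d=3 → birth, X_11=7
t=11: X=7, d=5 → death, X_12=6

6


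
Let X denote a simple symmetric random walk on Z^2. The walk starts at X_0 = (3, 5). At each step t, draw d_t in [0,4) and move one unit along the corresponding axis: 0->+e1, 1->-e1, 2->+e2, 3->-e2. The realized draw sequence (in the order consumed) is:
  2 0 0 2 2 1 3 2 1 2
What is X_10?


t=0: X=(3, 5), d=2 → +e2, X_1=(3, 6)
t=1: X=(3, 6), d=0 → +e1, X_2=(4, 6)
t=2: X=(4, 6), d=0 → +e1, X_3=(5, 6)
t=3: X=(5, 6), d=2 → +e2, X_4=(5, 7)
t=4: X=(5, 7), d=2 → +e2, X_5=(5, 8)
t=5: X=(5, 8), d=1 → -e1, X_6=(4, 8)
t=6: X=(4, 8), d=3 → -e2, X_7=(4, 7)
t=7: X=(4, 7), d=2 → +e2, X_8=(4, 8)
t=8: X=(4, 8), d=1 → -e1, X_9=(3, 8)
t=9: X=(3, 8), d=2 → +e2, X_10=(3, 9)

(3, 9)


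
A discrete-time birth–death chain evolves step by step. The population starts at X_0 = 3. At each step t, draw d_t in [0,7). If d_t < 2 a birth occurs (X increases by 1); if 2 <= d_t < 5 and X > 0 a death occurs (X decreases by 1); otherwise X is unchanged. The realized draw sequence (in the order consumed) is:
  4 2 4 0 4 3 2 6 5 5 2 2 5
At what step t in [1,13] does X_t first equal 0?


3

t=0: X=3, d=4 → death, X_1=2
t=1: X=2, d=2 → death, X_2=1
t=2: X=1, d=4 → death, X_3=0
t=3: X=0, d=0 → birth, X_4=1
t=4: X=1, d=4 → death, X_5=0
t=5: X=0, d=3 → hold, X_6=0
t=6: X=0, d=2 → hold, X_7=0
t=7: X=0, d=6 → hold, X_8=0
t=8: X=0, d=5 → hold, X_9=0
t=9: X=0, d=5 → hold, X_10=0
t=10: X=0, d=2 → hold, X_11=0
t=11: X=0, d=2 → hold, X_12=0
t=12: X=0, d=5 → hold, X_13=0


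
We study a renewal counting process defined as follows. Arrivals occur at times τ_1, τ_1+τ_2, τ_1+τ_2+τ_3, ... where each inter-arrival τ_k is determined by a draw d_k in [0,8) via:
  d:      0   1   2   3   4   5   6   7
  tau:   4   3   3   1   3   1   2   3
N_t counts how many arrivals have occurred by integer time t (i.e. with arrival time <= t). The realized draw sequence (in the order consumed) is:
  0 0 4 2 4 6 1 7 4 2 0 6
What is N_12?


draw d_1=0: τ_1=4, arrival time A_1=4
draw d_2=0: τ_2=4, arrival time A_2=8
draw d_3=4: τ_3=3, arrival time A_3=11
draw d_4=2: τ_4=3, arrival time A_4=14
draw d_5=4: τ_5=3, arrival time A_5=17
draw d_6=6: τ_6=2, arrival time A_6=19
draw d_7=1: τ_7=3, arrival time A_7=22
draw d_8=7: τ_8=3, arrival time A_8=25
draw d_9=4: τ_9=3, arrival time A_9=28
draw d_10=2: τ_10=3, arrival time A_10=31
draw d_11=0: τ_11=4, arrival time A_11=35
draw d_12=6: τ_12=2, arrival time A_12=37
N_t over t=0..12: 0:0 1:0 2:0 3:0 4:1 5:1 6:1 7:1 8:2 9:2 10:2 11:3 12:3

3


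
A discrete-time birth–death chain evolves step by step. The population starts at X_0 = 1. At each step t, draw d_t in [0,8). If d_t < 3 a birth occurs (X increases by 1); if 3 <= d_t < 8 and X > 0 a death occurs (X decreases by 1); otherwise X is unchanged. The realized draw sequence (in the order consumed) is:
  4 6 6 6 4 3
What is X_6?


t=0: X=1, d=4 → death, X_1=0
t=1: X=0, d=6 → hold, X_2=0
t=2: X=0, d=6 → hold, X_3=0
t=3: X=0, d=6 → hold, X_4=0
t=4: X=0, d=4 → hold, X_5=0
t=5: X=0, d=3 → hold, X_6=0

0


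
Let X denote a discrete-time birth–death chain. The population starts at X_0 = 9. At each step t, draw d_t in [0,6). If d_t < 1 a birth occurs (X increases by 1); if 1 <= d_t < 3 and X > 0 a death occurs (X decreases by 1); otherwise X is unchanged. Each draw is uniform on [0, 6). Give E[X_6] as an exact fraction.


X can drop by at most 1 per step and X_0 = 9 > T = 6, so X_t >= 9 − t >= 3 > 0 for every t <= 6: the floor at 0 (the 'and X > 0' condition) never binds. Hence X_6 = X_0 + Σ_{t<6} Y_t with i.i.d. increments Y_t = y(d_t) ∈ {+1, −1, 0}.
Outcome values over d=0..5: [1, -1, -1, 0, 0, 0]
Σy = -1, Σy² = 3, M = 6
μ = -1/6 = -1/6,  σ² = 3/6 − (-1/6)² = 17/36
E[X_6] = 9 + 6·(-1/6) = 8

8


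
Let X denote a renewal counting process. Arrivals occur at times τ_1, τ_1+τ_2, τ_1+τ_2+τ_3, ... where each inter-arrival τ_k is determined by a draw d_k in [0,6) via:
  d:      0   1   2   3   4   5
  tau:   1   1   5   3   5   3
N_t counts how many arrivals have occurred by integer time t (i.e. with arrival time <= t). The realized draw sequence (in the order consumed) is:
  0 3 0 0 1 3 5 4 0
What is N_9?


draw d_1=0: τ_1=1, arrival time A_1=1
draw d_2=3: τ_2=3, arrival time A_2=4
draw d_3=0: τ_3=1, arrival time A_3=5
draw d_4=0: τ_4=1, arrival time A_4=6
draw d_5=1: τ_5=1, arrival time A_5=7
draw d_6=3: τ_6=3, arrival time A_6=10
draw d_7=5: τ_7=3, arrival time A_7=13
draw d_8=4: τ_8=5, arrival time A_8=18
draw d_9=0: τ_9=1, arrival time A_9=19
N_t over t=0..9: 0:0 1:1 2:1 3:1 4:2 5:3 6:4 7:5 8:5 9:5

5
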